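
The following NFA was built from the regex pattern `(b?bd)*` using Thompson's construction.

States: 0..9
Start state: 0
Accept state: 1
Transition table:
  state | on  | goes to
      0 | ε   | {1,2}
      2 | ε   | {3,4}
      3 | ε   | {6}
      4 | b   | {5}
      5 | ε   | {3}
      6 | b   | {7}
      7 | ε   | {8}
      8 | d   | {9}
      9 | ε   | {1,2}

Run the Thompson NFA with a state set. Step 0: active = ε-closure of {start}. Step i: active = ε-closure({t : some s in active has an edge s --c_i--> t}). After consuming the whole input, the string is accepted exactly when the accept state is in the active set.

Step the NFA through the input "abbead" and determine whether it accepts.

initial (ε-close {0}): {0,1,2,3,4,6}
'a' @ 1: {}  — dead — no transitions
rest 'bbead' ignored (set empty)
after full input: {}  (accept=1 not in)

Answer: REJECT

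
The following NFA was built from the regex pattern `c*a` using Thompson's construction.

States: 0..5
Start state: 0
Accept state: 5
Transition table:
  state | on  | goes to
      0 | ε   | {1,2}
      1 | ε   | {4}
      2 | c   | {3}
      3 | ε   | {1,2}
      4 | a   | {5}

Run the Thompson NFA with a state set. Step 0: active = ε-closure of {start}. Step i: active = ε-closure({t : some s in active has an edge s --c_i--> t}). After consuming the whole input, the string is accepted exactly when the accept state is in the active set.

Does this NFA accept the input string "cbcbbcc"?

Answer: REJECT

Trace:
S₀ = ε-closure({0}) = {0,1,2,4}
'c' @ 1: {1,2,3,4}
'b' @ 2: {}  — state set empty
rest 'cbbcc' ignored (set empty)
end set {} — state 5 not in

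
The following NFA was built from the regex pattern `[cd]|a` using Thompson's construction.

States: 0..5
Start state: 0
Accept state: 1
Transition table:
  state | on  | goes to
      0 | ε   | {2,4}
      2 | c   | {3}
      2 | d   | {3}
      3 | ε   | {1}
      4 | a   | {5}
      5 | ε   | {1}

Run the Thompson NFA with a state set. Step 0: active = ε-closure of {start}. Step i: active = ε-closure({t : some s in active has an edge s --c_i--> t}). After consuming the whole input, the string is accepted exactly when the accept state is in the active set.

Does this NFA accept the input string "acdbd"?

Answer: REJECT

Derivation:
initial (ε-close {0}): {0,2,4}
'a' @ 1: {1,5}  (accept∈set)
'c' @ 2: {}  — state set empty
rest 'dbd' ignored (set empty)
final: {}; accept 1 not in set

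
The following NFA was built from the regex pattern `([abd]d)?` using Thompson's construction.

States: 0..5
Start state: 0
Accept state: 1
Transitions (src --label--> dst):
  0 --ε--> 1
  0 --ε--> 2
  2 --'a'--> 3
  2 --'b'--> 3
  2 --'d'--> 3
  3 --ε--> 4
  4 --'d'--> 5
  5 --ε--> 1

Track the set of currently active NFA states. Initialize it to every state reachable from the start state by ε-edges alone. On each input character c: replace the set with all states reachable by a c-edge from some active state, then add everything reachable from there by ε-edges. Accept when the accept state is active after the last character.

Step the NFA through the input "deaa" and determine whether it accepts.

Answer: REJECT

Derivation:
initial (ε-close {0}): {0,1,2}
'd' @ 1: {3,4}
'e' @ 2: {}  — state set empty
rest 'aa' ignored (set empty)
end set {} — state 1 not in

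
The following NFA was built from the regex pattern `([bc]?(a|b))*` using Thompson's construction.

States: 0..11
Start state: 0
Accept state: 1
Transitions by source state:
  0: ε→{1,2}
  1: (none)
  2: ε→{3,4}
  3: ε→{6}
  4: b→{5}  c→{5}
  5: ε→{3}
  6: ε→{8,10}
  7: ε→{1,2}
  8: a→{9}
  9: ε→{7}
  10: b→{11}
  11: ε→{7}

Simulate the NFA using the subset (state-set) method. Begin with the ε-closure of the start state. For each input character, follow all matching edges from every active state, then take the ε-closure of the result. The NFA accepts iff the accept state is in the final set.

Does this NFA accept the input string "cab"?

Answer: ACCEPT

Derivation:
initial (ε-close {0}): {0,1,2,3,4,6,8,10}
'c' @ 1: {3,5,6,8,10}
'a' @ 2: {1,2,3,4,6,7,8,9,10}  [accepting]
'b' @ 3: {1,2,3,4,5,6,7,8,10,11}  [accepting]
after full input: {1,2,3,4,5,6,7,8,10,11}  (accept=1 in)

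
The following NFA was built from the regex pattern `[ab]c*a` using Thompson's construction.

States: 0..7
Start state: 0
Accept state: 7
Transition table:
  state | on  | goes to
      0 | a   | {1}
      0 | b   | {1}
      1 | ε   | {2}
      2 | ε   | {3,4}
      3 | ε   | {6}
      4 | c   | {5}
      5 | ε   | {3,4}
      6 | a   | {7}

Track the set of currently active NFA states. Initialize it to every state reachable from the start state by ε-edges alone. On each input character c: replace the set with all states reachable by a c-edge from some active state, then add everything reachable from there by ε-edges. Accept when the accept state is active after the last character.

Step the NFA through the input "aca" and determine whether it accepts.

S₀ = ε-closure({0}) = {0}
'a' @ 1: {1,2,3,4,6}
'c' @ 2: {3,4,5,6}
'a' @ 3: {7}  (accept∈set)
final: {7}; accept 7 in set

Answer: ACCEPT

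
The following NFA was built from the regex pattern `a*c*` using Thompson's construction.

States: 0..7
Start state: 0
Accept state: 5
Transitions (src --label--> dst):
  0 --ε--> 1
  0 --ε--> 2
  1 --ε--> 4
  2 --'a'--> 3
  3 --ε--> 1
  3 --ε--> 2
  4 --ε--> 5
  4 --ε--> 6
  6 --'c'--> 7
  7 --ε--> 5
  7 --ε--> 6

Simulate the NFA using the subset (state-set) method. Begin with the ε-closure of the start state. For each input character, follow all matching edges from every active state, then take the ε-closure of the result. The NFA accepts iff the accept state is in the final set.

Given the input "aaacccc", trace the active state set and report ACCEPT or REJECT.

Answer: ACCEPT

Steps:
S₀ = ε-closure({0}) = {0,1,2,4,5,6}
'a' @ 1: {1,2,3,4,5,6}  (accept∈set)
'a' @ 2: {1,2,3,4,5,6}  (accept∈set)
'a' @ 3: {1,2,3,4,5,6}  (accept∈set)
'c' @ 4: {5,6,7}  (accept∈set)
'c' @ 5: {5,6,7}  (accept∈set)
'c' @ 6: {5,6,7}  (accept∈set)
'c' @ 7: {5,6,7}  (accept∈set)
after full input: {5,6,7}  (accept=5 in)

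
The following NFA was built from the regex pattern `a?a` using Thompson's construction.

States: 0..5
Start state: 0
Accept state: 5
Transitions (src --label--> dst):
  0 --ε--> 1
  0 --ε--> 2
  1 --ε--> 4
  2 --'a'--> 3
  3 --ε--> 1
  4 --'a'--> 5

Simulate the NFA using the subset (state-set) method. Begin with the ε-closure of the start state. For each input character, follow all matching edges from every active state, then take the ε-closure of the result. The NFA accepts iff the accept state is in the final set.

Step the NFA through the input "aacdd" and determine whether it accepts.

start: ε-closure({0}) = {0,1,2,4}
'a' @ 1: {1,3,4,5}  [accepting]
'a' @ 2: {5}  [accepting]
'c' @ 3: {}  — state set empty
rest 'dd' ignored (set empty)
end set {} — state 5 not in

Answer: REJECT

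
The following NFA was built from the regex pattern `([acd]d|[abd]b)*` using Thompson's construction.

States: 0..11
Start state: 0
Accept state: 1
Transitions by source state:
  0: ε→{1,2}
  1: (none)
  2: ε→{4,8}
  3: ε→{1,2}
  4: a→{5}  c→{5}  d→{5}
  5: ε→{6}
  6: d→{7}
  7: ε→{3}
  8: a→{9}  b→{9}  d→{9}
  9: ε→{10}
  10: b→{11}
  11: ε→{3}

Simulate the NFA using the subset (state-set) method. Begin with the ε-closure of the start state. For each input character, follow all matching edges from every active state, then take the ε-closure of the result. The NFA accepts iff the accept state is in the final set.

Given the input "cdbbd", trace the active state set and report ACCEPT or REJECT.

Answer: REJECT

Derivation:
S₀ = ε-closure({0}) = {0,1,2,4,8}
'c' @ 1: {5,6}
'd' @ 2: {1,2,3,4,7,8}  ✓accept
'b' @ 3: {9,10}
'b' @ 4: {1,2,3,4,8,11}  ✓accept
'd' @ 5: {5,6,9,10}
after full input: {5,6,9,10}  (accept=1 not in)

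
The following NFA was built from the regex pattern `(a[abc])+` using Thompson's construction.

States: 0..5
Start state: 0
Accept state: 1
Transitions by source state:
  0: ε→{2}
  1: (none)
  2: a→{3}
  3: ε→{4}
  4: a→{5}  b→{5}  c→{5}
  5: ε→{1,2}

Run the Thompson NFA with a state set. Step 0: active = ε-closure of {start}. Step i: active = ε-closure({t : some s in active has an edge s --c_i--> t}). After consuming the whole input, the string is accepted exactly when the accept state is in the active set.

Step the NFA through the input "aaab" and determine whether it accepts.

Answer: ACCEPT

Trace:
S₀ = ε-closure({0}) = {0,2}
'a' @ 1: {3,4}
'a' @ 2: {1,2,5}  (accept∈set)
'a' @ 3: {3,4}
'b' @ 4: {1,2,5}  (accept∈set)
final: {1,2,5}; accept 1 in set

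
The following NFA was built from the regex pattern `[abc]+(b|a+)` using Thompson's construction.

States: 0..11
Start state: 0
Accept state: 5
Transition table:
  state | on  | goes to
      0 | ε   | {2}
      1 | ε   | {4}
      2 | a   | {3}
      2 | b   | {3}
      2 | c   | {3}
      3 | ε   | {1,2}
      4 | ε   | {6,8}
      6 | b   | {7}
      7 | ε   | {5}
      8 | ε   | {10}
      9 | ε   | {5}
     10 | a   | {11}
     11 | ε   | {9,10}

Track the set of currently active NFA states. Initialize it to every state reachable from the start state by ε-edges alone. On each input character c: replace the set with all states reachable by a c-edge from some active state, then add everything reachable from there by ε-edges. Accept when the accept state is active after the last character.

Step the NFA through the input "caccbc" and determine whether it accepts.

S₀ = ε-closure({0}) = {0,2}
'c' @ 1: {1,2,3,4,6,8,10}
'a' @ 2: {1,2,3,4,5,6,8,9,10,11}  (accept∈set)
'c' @ 3: {1,2,3,4,6,8,10}
'c' @ 4: {1,2,3,4,6,8,10}
'b' @ 5: {1,2,3,4,5,6,7,8,10}  (accept∈set)
'c' @ 6: {1,2,3,4,6,8,10}
after full input: {1,2,3,4,6,8,10}  (accept=5 not in)

Answer: REJECT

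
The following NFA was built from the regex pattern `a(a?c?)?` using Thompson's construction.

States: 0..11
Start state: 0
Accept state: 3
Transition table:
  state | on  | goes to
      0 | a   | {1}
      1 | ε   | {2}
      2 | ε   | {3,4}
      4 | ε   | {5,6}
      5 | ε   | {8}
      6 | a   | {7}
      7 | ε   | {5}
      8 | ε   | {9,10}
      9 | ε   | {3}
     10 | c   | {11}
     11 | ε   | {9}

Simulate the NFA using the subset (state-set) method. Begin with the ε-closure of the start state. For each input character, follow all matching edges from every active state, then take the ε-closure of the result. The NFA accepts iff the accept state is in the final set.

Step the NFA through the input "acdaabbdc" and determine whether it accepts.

start: ε-closure({0}) = {0}
'a' @ 1: {1,2,3,4,5,6,8,9,10}  [accepting]
'c' @ 2: {3,9,11}  [accepting]
'd' @ 3: {}  — state set empty
rest 'aabbdc' ignored (set empty)
after full input: {}  (accept=3 not in)

Answer: REJECT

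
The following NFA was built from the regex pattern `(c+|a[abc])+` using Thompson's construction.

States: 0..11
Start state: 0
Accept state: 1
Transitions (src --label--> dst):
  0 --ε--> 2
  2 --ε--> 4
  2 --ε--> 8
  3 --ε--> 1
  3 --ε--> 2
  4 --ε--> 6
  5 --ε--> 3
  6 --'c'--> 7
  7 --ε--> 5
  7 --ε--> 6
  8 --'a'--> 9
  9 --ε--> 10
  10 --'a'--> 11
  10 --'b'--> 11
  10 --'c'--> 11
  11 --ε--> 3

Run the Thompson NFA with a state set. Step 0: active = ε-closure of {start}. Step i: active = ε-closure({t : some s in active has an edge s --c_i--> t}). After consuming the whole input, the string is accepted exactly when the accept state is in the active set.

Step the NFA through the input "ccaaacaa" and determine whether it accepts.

initial (ε-close {0}): {0,2,4,6,8}
'c' @ 1: {1,2,3,4,5,6,7,8}  ✓accept
'c' @ 2: {1,2,3,4,5,6,7,8}  ✓accept
'a' @ 3: {9,10}
'a' @ 4: {1,2,3,4,6,8,11}  ✓accept
'a' @ 5: {9,10}
'c' @ 6: {1,2,3,4,6,8,11}  ✓accept
'a' @ 7: {9,10}
'a' @ 8: {1,2,3,4,6,8,11}  ✓accept
after full input: {1,2,3,4,6,8,11}  (accept=1 in)

Answer: ACCEPT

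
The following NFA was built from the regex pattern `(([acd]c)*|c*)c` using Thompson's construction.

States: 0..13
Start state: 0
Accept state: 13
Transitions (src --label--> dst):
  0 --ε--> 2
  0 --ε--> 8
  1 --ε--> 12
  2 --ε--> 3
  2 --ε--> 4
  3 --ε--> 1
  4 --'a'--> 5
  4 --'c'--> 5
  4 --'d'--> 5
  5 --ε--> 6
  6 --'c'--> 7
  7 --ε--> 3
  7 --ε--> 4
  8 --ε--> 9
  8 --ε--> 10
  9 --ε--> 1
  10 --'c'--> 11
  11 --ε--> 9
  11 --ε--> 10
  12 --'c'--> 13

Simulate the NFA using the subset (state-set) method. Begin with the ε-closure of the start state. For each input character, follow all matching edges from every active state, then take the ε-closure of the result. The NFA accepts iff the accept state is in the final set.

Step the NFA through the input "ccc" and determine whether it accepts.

Answer: ACCEPT

Steps:
initial (ε-close {0}): {0,1,2,3,4,8,9,10,12}
'c' @ 1: {1,5,6,9,10,11,12,13}  [accepting]
'c' @ 2: {1,3,4,7,9,10,11,12,13}  [accepting]
'c' @ 3: {1,5,6,9,10,11,12,13}  [accepting]
after full input: {1,5,6,9,10,11,12,13}  (accept=13 in)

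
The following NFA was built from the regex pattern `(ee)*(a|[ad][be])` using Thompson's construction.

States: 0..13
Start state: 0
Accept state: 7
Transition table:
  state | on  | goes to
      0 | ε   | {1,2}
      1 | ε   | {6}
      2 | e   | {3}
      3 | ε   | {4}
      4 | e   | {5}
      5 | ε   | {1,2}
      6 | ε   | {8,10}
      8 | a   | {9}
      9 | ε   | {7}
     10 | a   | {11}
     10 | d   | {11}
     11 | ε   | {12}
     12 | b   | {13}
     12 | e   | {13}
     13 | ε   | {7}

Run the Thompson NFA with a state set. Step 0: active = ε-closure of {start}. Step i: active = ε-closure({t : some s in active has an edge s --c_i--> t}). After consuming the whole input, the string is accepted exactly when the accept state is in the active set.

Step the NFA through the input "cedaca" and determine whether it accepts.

Answer: REJECT

Trace:
start: ε-closure({0}) = {0,1,2,6,8,10}
'c' @ 1: {}  — state set empty
rest 'edaca' ignored (set empty)
after full input: {}  (accept=7 not in)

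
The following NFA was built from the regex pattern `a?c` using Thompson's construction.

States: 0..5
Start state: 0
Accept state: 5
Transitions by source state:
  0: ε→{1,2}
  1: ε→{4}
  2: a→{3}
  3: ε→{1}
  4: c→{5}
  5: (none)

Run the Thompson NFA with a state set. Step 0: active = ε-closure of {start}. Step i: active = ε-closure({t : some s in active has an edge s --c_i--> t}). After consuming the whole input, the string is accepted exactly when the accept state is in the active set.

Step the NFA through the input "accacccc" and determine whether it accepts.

start: ε-closure({0}) = {0,1,2,4}
'a' @ 1: {1,3,4}
'c' @ 2: {5}  (accept∈set)
'c' @ 3: {}  — no active states
rest 'acccc' ignored (set empty)
end set {} — state 5 not in

Answer: REJECT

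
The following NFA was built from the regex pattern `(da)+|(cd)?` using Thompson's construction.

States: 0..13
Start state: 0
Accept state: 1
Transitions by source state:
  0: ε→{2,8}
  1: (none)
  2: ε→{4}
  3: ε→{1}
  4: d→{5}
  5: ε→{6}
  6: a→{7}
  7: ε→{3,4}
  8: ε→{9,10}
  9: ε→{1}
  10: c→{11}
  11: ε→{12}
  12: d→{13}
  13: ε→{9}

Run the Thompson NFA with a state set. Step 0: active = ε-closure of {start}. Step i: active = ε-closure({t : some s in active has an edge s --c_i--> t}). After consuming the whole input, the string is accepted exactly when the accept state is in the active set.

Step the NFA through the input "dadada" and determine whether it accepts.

S₀ = ε-closure({0}) = {0,1,2,4,8,9,10}
'd' @ 1: {5,6}
'a' @ 2: {1,3,4,7}  [accepting]
'd' @ 3: {5,6}
'a' @ 4: {1,3,4,7}  [accepting]
'd' @ 5: {5,6}
'a' @ 6: {1,3,4,7}  [accepting]
end set {1,3,4,7} — state 1 in

Answer: ACCEPT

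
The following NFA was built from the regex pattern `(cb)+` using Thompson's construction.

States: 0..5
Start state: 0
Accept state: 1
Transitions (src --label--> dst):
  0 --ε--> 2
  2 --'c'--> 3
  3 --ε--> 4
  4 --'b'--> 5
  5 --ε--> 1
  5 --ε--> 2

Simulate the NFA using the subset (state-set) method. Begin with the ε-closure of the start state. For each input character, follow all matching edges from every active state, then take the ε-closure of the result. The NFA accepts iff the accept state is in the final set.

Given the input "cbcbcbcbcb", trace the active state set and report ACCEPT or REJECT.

initial (ε-close {0}): {0,2}
'c' @ 1: {3,4}
'b' @ 2: {1,2,5}  (accept∈set)
'c' @ 3: {3,4}
'b' @ 4: {1,2,5}  (accept∈set)
'c' @ 5: {3,4}
'b' @ 6: {1,2,5}  (accept∈set)
'c' @ 7: {3,4}
'b' @ 8: {1,2,5}  (accept∈set)
'c' @ 9: {3,4}
'b' @ 10: {1,2,5}  (accept∈set)
final: {1,2,5}; accept 1 in set

Answer: ACCEPT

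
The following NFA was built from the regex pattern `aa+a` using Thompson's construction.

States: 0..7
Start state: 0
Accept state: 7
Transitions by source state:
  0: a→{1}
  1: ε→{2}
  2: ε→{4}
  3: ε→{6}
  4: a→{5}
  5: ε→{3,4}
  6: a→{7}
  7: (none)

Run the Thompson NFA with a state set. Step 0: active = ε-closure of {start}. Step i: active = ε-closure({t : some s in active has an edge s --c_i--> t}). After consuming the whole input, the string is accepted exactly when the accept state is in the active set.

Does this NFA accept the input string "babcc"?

Answer: REJECT

Steps:
start: ε-closure({0}) = {0}
'b' @ 1: {}  — state set empty
rest 'abcc' ignored (set empty)
after full input: {}  (accept=7 not in)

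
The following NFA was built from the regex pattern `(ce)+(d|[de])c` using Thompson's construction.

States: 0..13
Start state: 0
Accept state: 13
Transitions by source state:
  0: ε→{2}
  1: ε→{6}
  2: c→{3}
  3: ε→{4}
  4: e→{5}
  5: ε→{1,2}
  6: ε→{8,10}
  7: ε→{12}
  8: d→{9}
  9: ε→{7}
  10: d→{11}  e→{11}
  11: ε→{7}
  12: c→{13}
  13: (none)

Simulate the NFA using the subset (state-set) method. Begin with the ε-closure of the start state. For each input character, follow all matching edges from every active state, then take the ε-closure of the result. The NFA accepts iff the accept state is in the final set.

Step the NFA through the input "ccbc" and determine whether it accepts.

initial (ε-close {0}): {0,2}
'c' @ 1: {3,4}
'c' @ 2: {}  — state set empty
rest 'bc' ignored (set empty)
end set {} — state 13 not in

Answer: REJECT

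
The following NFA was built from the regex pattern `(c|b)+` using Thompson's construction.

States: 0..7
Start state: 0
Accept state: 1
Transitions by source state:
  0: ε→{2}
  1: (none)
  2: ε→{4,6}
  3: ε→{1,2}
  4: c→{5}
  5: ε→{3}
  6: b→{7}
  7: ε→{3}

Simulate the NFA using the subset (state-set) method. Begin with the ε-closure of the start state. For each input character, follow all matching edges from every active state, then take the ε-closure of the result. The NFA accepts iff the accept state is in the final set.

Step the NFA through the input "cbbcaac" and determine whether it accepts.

S₀ = ε-closure({0}) = {0,2,4,6}
'c' @ 1: {1,2,3,4,5,6}  ✓accept
'b' @ 2: {1,2,3,4,6,7}  ✓accept
'b' @ 3: {1,2,3,4,6,7}  ✓accept
'c' @ 4: {1,2,3,4,5,6}  ✓accept
'a' @ 5: {}  — state set empty
rest 'ac' ignored (set empty)
final: {}; accept 1 not in set

Answer: REJECT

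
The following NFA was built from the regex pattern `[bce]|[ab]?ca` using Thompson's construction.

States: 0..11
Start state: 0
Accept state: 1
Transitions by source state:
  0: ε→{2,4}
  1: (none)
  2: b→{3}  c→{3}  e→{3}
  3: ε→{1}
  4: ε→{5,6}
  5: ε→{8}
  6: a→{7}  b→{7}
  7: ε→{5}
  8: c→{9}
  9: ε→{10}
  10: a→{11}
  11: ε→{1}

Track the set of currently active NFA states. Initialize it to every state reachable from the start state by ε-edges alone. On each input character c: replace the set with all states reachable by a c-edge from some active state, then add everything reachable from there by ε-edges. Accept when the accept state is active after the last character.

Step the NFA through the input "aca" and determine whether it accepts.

Answer: ACCEPT

Derivation:
start: ε-closure({0}) = {0,2,4,5,6,8}
'a' @ 1: {5,7,8}
'c' @ 2: {9,10}
'a' @ 3: {1,11}  (accept∈set)
end set {1,11} — state 1 in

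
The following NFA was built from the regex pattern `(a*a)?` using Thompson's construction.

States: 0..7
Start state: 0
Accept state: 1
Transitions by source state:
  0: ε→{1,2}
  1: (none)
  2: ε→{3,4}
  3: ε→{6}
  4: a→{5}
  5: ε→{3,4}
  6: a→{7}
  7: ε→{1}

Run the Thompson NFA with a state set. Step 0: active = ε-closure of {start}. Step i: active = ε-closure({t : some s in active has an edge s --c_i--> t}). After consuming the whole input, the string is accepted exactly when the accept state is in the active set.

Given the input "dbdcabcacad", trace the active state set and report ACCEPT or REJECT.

start: ε-closure({0}) = {0,1,2,3,4,6}
'd' @ 1: {}  — state set empty
rest 'bdcabcacad' ignored (set empty)
after full input: {}  (accept=1 not in)

Answer: REJECT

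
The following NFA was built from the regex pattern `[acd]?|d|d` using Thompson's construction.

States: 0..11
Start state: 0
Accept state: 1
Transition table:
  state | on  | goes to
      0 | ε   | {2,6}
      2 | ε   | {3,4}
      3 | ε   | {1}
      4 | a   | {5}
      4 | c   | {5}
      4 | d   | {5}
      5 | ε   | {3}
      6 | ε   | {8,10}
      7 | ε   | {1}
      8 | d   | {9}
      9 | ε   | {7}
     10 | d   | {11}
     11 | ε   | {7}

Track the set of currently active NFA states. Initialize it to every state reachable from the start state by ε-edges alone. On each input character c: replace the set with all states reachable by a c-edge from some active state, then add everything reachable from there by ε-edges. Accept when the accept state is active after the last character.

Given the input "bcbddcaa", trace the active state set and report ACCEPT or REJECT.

Answer: REJECT

Derivation:
start: ε-closure({0}) = {0,1,2,3,4,6,8,10}
'b' @ 1: {}  — dead — no transitions
rest 'cbddcaa' ignored (set empty)
end set {} — state 1 not in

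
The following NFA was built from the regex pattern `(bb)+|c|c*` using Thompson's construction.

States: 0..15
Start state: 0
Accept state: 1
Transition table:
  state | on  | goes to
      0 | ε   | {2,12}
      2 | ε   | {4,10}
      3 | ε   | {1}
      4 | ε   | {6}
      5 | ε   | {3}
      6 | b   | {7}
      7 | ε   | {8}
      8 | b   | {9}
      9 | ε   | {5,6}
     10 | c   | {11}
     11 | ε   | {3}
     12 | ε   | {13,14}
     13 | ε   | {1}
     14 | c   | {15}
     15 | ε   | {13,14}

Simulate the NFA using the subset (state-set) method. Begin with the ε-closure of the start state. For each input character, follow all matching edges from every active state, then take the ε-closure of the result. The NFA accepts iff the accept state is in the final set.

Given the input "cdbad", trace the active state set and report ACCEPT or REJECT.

start: ε-closure({0}) = {0,1,2,4,6,10,12,13,14}
'c' @ 1: {1,3,11,13,14,15}  ✓accept
'd' @ 2: {}  — dead — no transitions
rest 'bad' ignored (set empty)
after full input: {}  (accept=1 not in)

Answer: REJECT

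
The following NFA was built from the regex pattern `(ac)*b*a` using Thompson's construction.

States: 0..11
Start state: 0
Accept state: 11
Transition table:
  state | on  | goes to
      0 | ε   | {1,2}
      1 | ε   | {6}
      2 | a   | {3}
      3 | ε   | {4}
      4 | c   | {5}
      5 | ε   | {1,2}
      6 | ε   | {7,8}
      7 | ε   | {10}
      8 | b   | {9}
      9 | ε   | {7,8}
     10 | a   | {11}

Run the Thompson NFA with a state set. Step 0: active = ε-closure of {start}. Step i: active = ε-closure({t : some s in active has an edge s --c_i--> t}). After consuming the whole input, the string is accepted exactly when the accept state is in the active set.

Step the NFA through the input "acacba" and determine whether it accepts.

initial (ε-close {0}): {0,1,2,6,7,8,10}
'a' @ 1: {3,4,11}  ✓accept
'c' @ 2: {1,2,5,6,7,8,10}
'a' @ 3: {3,4,11}  ✓accept
'c' @ 4: {1,2,5,6,7,8,10}
'b' @ 5: {7,8,9,10}
'a' @ 6: {11}  ✓accept
end set {11} — state 11 in

Answer: ACCEPT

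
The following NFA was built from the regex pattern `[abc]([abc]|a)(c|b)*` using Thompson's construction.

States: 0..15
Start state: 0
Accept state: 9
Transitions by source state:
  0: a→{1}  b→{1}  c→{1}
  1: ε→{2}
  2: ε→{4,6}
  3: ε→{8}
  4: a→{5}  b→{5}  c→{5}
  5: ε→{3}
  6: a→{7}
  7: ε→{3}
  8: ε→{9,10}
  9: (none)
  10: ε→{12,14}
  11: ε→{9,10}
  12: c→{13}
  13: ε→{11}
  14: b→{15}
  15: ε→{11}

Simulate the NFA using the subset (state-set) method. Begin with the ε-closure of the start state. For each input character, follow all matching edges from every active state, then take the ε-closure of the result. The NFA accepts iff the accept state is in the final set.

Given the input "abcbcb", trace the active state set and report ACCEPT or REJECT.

start: ε-closure({0}) = {0}
'a' @ 1: {1,2,4,6}
'b' @ 2: {3,5,8,9,10,12,14}  ✓accept
'c' @ 3: {9,10,11,12,13,14}  ✓accept
'b' @ 4: {9,10,11,12,14,15}  ✓accept
'c' @ 5: {9,10,11,12,13,14}  ✓accept
'b' @ 6: {9,10,11,12,14,15}  ✓accept
final: {9,10,11,12,14,15}; accept 9 in set

Answer: ACCEPT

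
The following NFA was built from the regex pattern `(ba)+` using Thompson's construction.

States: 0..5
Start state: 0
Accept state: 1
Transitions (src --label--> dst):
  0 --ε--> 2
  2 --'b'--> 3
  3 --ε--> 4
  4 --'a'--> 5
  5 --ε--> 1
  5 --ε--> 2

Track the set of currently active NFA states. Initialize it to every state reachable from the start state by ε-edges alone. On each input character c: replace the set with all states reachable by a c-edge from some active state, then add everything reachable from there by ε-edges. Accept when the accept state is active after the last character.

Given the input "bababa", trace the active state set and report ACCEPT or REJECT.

Answer: ACCEPT

Steps:
initial (ε-close {0}): {0,2}
'b' @ 1: {3,4}
'a' @ 2: {1,2,5}  [accepting]
'b' @ 3: {3,4}
'a' @ 4: {1,2,5}  [accepting]
'b' @ 5: {3,4}
'a' @ 6: {1,2,5}  [accepting]
final: {1,2,5}; accept 1 in set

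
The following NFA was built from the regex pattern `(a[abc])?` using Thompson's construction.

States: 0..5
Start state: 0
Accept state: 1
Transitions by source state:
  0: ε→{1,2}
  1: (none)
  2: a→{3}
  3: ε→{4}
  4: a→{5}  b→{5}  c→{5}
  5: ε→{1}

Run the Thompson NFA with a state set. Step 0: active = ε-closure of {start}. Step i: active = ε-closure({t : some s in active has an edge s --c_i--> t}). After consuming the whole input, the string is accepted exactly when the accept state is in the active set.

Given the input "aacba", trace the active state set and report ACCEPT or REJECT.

start: ε-closure({0}) = {0,1,2}
'a' @ 1: {3,4}
'a' @ 2: {1,5}  [accepting]
'c' @ 3: {}  — dead — no transitions
rest 'ba' ignored (set empty)
end set {} — state 1 not in

Answer: REJECT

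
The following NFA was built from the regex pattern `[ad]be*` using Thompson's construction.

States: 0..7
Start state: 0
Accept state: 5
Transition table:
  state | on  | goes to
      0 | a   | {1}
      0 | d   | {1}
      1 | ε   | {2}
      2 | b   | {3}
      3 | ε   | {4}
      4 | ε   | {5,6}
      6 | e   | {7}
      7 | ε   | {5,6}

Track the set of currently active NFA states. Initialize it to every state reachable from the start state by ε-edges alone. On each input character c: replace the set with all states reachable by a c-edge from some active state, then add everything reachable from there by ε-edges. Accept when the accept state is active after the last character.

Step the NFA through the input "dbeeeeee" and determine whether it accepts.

Answer: ACCEPT

Derivation:
initial (ε-close {0}): {0}
'd' @ 1: {1,2}
'b' @ 2: {3,4,5,6}  ✓accept
'e' @ 3: {5,6,7}  ✓accept
'e' @ 4: {5,6,7}  ✓accept
'e' @ 5: {5,6,7}  ✓accept
'e' @ 6: {5,6,7}  ✓accept
'e' @ 7: {5,6,7}  ✓accept
'e' @ 8: {5,6,7}  ✓accept
after full input: {5,6,7}  (accept=5 in)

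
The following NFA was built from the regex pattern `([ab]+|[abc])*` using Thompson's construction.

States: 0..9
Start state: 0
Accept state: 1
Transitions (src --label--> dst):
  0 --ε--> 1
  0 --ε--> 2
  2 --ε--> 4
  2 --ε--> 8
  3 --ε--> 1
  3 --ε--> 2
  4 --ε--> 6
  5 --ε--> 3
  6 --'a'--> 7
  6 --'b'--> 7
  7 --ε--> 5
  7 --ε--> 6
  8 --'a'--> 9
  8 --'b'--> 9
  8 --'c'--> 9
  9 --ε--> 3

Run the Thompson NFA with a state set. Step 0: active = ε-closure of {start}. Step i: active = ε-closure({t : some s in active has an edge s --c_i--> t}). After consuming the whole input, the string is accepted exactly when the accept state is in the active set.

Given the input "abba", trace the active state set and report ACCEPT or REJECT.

start: ε-closure({0}) = {0,1,2,4,6,8}
'a' @ 1: {1,2,3,4,5,6,7,8,9}  (accept∈set)
'b' @ 2: {1,2,3,4,5,6,7,8,9}  (accept∈set)
'b' @ 3: {1,2,3,4,5,6,7,8,9}  (accept∈set)
'a' @ 4: {1,2,3,4,5,6,7,8,9}  (accept∈set)
final: {1,2,3,4,5,6,7,8,9}; accept 1 in set

Answer: ACCEPT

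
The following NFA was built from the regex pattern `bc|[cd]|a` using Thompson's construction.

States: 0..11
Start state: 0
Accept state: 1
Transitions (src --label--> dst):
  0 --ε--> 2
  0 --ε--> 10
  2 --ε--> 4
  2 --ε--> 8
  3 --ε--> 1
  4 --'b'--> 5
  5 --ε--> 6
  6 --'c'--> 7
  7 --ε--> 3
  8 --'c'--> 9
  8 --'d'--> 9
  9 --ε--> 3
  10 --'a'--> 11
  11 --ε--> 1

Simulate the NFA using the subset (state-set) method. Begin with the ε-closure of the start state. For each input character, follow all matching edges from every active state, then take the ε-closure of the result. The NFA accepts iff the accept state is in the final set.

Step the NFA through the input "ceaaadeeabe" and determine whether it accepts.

Answer: REJECT

Derivation:
start: ε-closure({0}) = {0,2,4,8,10}
'c' @ 1: {1,3,9}  (accept∈set)
'e' @ 2: {}  — no active states
rest 'aaadeeabe' ignored (set empty)
after full input: {}  (accept=1 not in)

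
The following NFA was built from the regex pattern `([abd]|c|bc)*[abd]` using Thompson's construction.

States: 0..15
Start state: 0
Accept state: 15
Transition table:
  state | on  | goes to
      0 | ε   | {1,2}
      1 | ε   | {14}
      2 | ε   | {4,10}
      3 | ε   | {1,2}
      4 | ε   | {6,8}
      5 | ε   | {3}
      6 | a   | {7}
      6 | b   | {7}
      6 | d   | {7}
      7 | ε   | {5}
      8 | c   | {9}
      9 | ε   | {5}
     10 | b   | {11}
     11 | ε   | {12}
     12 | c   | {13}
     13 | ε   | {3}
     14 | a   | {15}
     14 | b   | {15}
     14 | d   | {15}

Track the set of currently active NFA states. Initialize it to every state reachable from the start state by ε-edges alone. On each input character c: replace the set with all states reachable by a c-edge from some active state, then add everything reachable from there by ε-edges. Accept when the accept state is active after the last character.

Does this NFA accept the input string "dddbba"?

Answer: ACCEPT

Derivation:
start: ε-closure({0}) = {0,1,2,4,6,8,10,14}
'd' @ 1: {1,2,3,4,5,6,7,8,10,14,15}  [accepting]
'd' @ 2: {1,2,3,4,5,6,7,8,10,14,15}  [accepting]
'd' @ 3: {1,2,3,4,5,6,7,8,10,14,15}  [accepting]
'b' @ 4: {1,2,3,4,5,6,7,8,10,11,12,14,15}  [accepting]
'b' @ 5: {1,2,3,4,5,6,7,8,10,11,12,14,15}  [accepting]
'a' @ 6: {1,2,3,4,5,6,7,8,10,14,15}  [accepting]
final: {1,2,3,4,5,6,7,8,10,14,15}; accept 15 in set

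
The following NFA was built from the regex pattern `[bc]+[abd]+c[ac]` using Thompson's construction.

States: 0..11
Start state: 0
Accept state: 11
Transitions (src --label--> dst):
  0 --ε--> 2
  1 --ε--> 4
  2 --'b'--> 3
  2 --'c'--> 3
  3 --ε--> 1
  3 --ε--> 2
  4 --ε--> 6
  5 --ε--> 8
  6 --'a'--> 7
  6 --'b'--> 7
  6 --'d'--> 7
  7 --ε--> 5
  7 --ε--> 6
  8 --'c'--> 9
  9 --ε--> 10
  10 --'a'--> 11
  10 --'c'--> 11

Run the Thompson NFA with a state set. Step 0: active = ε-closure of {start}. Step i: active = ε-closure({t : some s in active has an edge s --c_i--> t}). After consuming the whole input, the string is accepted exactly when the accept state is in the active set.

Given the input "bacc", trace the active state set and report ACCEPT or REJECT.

S₀ = ε-closure({0}) = {0,2}
'b' @ 1: {1,2,3,4,6}
'a' @ 2: {5,6,7,8}
'c' @ 3: {9,10}
'c' @ 4: {11}  ✓accept
final: {11}; accept 11 in set

Answer: ACCEPT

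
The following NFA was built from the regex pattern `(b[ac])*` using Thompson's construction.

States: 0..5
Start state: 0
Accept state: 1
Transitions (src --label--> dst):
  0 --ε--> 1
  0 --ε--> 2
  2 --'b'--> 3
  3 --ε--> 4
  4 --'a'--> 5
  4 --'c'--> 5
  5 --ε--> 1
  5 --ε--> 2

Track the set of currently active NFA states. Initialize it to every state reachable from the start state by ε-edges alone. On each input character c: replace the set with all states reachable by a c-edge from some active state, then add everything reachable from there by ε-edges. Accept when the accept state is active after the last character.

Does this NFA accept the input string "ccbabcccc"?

Answer: REJECT

Steps:
start: ε-closure({0}) = {0,1,2}
'c' @ 1: {}  — state set empty
rest 'cbabcccc' ignored (set empty)
after full input: {}  (accept=1 not in)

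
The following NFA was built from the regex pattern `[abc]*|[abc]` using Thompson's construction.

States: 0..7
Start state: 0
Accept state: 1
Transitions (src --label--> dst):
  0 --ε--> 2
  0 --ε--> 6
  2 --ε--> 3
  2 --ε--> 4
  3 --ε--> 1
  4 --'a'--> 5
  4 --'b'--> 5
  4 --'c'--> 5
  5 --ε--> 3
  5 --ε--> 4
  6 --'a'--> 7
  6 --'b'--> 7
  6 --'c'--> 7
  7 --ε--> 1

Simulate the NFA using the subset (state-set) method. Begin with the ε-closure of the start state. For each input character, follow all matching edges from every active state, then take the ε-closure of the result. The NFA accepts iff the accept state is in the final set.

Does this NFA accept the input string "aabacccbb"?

Answer: ACCEPT

Trace:
start: ε-closure({0}) = {0,1,2,3,4,6}
'a' @ 1: {1,3,4,5,7}  [accepting]
'a' @ 2: {1,3,4,5}  [accepting]
'b' @ 3: {1,3,4,5}  [accepting]
'a' @ 4: {1,3,4,5}  [accepting]
'c' @ 5: {1,3,4,5}  [accepting]
'c' @ 6: {1,3,4,5}  [accepting]
'c' @ 7: {1,3,4,5}  [accepting]
'b' @ 8: {1,3,4,5}  [accepting]
'b' @ 9: {1,3,4,5}  [accepting]
end set {1,3,4,5} — state 1 in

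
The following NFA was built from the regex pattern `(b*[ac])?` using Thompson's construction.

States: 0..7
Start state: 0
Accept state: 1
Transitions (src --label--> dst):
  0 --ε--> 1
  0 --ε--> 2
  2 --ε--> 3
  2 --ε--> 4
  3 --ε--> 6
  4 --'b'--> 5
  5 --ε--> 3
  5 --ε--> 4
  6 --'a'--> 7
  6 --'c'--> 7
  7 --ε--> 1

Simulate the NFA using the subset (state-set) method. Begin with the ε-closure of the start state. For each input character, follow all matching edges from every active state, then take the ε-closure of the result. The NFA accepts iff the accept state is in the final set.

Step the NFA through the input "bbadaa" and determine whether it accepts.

S₀ = ε-closure({0}) = {0,1,2,3,4,6}
'b' @ 1: {3,4,5,6}
'b' @ 2: {3,4,5,6}
'a' @ 3: {1,7}  (accept∈set)
'd' @ 4: {}  — state set empty
rest 'aa' ignored (set empty)
final: {}; accept 1 not in set

Answer: REJECT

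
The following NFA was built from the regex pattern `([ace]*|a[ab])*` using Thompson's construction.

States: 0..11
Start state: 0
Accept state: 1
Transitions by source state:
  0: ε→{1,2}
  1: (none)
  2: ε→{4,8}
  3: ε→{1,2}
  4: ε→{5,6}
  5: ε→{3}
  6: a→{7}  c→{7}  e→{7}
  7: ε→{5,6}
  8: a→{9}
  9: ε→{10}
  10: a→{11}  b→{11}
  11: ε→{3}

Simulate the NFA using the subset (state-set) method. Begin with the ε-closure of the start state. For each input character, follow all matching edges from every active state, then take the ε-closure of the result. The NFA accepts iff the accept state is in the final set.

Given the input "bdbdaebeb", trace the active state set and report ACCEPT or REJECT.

Answer: REJECT

Trace:
initial (ε-close {0}): {0,1,2,3,4,5,6,8}
'b' @ 1: {}  — dead — no transitions
rest 'dbdaebeb' ignored (set empty)
final: {}; accept 1 not in set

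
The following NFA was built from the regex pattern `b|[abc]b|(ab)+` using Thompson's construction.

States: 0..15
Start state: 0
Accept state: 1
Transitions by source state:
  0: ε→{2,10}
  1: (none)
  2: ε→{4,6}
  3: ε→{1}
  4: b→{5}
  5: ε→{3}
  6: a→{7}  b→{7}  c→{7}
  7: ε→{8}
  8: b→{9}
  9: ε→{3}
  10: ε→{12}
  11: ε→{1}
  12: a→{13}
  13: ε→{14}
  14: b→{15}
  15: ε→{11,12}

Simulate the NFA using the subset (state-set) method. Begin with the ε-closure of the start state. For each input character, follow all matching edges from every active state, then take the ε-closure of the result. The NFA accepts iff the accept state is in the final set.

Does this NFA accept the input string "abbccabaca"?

initial (ε-close {0}): {0,2,4,6,10,12}
'a' @ 1: {7,8,13,14}
'b' @ 2: {1,3,9,11,12,15}  (accept∈set)
'b' @ 3: {}  — state set empty
rest 'ccabaca' ignored (set empty)
end set {} — state 1 not in

Answer: REJECT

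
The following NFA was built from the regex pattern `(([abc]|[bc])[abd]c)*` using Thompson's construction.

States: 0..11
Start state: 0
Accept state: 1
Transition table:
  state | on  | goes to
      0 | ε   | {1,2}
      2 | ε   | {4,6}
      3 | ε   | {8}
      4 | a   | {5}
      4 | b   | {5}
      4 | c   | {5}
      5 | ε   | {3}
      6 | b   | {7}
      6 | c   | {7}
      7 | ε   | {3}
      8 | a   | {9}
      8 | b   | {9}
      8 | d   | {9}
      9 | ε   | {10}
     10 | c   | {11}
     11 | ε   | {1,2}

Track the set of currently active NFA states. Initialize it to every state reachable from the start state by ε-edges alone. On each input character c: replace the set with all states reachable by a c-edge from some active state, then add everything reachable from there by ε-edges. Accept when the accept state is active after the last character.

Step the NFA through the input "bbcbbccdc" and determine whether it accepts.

Answer: ACCEPT

Trace:
start: ε-closure({0}) = {0,1,2,4,6}
'b' @ 1: {3,5,7,8}
'b' @ 2: {9,10}
'c' @ 3: {1,2,4,6,11}  (accept∈set)
'b' @ 4: {3,5,7,8}
'b' @ 5: {9,10}
'c' @ 6: {1,2,4,6,11}  (accept∈set)
'c' @ 7: {3,5,7,8}
'd' @ 8: {9,10}
'c' @ 9: {1,2,4,6,11}  (accept∈set)
end set {1,2,4,6,11} — state 1 in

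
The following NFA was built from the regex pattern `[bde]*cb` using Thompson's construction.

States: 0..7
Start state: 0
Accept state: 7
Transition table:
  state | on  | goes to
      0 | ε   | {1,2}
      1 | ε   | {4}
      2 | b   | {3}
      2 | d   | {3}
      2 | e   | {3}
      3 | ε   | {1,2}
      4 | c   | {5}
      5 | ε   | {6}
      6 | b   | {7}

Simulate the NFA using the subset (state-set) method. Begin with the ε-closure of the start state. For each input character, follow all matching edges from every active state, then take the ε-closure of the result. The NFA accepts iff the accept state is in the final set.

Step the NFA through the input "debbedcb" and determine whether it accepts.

Answer: ACCEPT

Steps:
S₀ = ε-closure({0}) = {0,1,2,4}
'd' @ 1: {1,2,3,4}
'e' @ 2: {1,2,3,4}
'b' @ 3: {1,2,3,4}
'b' @ 4: {1,2,3,4}
'e' @ 5: {1,2,3,4}
'd' @ 6: {1,2,3,4}
'c' @ 7: {5,6}
'b' @ 8: {7}  [accepting]
final: {7}; accept 7 in set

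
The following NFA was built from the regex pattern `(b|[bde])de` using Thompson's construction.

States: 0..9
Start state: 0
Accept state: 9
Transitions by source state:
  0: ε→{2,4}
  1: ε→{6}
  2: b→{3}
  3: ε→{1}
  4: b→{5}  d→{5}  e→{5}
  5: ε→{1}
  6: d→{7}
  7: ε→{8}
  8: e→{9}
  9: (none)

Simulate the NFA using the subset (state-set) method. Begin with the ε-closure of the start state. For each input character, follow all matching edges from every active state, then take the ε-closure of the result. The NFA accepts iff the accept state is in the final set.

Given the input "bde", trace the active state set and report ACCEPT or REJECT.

start: ε-closure({0}) = {0,2,4}
'b' @ 1: {1,3,5,6}
'd' @ 2: {7,8}
'e' @ 3: {9}  (accept∈set)
after full input: {9}  (accept=9 in)

Answer: ACCEPT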